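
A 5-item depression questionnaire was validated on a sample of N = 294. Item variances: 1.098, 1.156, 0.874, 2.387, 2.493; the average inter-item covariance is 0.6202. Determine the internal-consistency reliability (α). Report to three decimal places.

ΣVar(i) = 1.098 + 1.156 + 0.874 + 2.387 + 2.493 = 8.008
Sum of the 10 distinct covariances = 10 × 0.6202 = 6.2020
Var(T) = ΣVar(i) + 2·Σcov = 8.008 + 2 × 6.2020 = 20.4120
α = (5/4)·(1 − 8.008/20.4120) = 0.760

α = 0.760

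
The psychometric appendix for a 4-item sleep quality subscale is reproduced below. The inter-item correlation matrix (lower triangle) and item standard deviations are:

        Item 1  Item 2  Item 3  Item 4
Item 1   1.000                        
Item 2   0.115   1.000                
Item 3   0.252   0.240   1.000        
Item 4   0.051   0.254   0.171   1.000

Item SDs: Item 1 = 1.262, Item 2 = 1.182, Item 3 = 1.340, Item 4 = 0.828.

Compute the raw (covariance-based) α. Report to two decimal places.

α = 0.47

Σσ²ᵢ = 1.262² + 1.182² + 1.340² + 0.828² = 5.4710
Covariances σ_ij = r_ij · s_i · s_j:
  σ(Item 1,Item 2) = 0.115 × 1.262 × 1.182 = 0.1715
  σ(Item 1,Item 3) = 0.252 × 1.262 × 1.340 = 0.4262
  σ(Item 1,Item 4) = 0.051 × 1.262 × 0.828 = 0.0533
  σ(Item 2,Item 3) = 0.240 × 1.182 × 1.340 = 0.3801
  σ(Item 2,Item 4) = 0.254 × 1.182 × 0.828 = 0.2486
  σ(Item 3,Item 4) = 0.171 × 1.340 × 0.828 = 0.1897
σ²_T = Σσ²ᵢ + 2·Σσ_ij = 5.4710 + 2 × 1.4694 = 8.4098
α = (4/3)·(1 − 5.4710/8.4098) = 0.47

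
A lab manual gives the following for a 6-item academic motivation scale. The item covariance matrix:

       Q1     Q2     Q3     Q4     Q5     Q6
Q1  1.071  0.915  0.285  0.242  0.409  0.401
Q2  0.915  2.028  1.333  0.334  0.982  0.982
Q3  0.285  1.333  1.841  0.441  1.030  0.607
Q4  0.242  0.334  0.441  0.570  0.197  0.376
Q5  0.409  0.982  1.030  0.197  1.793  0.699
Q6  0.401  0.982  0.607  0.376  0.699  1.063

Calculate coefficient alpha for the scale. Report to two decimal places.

Σσᵢ² = 1.071 + 2.028 + 1.841 + 0.570 + 1.793 + 1.063 = 8.366
Sum of off-diagonal covariances = 9.233
σ²_T = 8.366 + 2 × 9.233 = 26.832
α = (k/(k−1))·(1 − Σσᵢ²/σ²_T) = (6/5)·(1 − 8.366/26.832) = 0.83

α = 0.83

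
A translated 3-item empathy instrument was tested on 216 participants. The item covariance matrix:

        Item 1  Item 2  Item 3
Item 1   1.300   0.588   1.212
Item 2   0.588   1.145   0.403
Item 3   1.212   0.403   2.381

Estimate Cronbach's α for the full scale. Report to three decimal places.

Cronbach's α = 0.716

sum of item variances = 1.300 + 1.145 + 2.381 = 4.826
Σ_{i<j} σ_ij = 2.203
total variance = 4.826 + 2 × 2.203 = 9.232
α = (k/(k−1))·(1 − sum of item variances/total variance) = (3/2)·(1 − 4.826/9.232) = 0.716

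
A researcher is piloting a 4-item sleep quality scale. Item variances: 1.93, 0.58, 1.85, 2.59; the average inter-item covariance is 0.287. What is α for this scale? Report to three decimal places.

α = 0.442

Σσᵢ² = 1.93 + 0.58 + 1.85 + 2.59 = 6.95
Sum of the 6 distinct covariances = 6 × 0.287 = 1.722
σ²_T = Σσᵢ² + 2·Σcov = 6.95 + 2 × 1.722 = 10.394
α = (4/3)·(1 − 6.95/10.394) = 0.442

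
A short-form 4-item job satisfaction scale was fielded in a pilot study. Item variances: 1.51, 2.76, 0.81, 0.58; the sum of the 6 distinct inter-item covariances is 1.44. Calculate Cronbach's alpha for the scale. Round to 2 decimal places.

Σσ²ᵢ = 1.51 + 2.76 + 0.81 + 0.58 = 5.66
Sum of distinct covariances = 1.44
σ²_total = Σσ²ᵢ + 2·Σcov = 5.66 + 2 × 1.44 = 8.54
α = (4/3)·(1 − 5.66/8.54) = 0.45

α = 0.45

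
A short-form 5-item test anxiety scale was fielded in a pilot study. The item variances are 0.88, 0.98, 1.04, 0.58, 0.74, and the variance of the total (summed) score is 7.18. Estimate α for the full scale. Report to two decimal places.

Σσ²ᵢ = 0.88 + 0.98 + 1.04 + 0.58 + 0.74 = 4.22
α = (k/(k−1))·(1 − Σσ²ᵢ/σ²_T) = (5/4)·(1 − 4.22/7.18) = 0.52

α = 0.52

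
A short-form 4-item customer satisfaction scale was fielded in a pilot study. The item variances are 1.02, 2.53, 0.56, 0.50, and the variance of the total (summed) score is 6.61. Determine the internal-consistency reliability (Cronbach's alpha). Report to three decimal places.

ΣVar(i) = 1.02 + 2.53 + 0.56 + 0.50 = 4.61
α = (k/(k−1))·(1 − ΣVar(i)/total variance) = (4/3)·(1 − 4.61/6.61) = 0.403

Cronbach's alpha = 0.403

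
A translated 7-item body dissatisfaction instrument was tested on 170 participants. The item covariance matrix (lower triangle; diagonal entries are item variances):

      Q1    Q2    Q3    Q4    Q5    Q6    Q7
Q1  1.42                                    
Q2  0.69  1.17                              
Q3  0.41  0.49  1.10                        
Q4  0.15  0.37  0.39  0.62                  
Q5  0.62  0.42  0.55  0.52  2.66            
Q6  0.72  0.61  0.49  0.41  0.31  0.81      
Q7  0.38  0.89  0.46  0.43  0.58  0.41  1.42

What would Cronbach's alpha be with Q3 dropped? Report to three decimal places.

α = 0.780

Remaining items: Q1, Q2, Q4, Q5, Q6, Q7 (k = 6).
Σσ²ᵢ = 1.42 + 1.17 + 0.62 + 2.66 + 0.81 + 1.42 = 8.10
total variance = 8.10 + 2 × 7.51 = 23.12
α (item deleted) = (6/5)·(1 − 8.10/23.12) = 0.780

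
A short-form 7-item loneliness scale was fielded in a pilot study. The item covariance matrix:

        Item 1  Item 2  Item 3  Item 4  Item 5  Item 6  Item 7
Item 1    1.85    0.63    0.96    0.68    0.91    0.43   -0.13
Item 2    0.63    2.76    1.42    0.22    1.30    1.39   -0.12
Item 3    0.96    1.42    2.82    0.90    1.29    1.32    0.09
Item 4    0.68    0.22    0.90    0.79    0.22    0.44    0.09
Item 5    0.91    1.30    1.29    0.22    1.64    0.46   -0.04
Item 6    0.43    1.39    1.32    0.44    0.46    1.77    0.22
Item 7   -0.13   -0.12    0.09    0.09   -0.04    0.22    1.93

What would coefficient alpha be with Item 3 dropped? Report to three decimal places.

Remaining items: Item 1, Item 2, Item 4, Item 5, Item 6, Item 7 (k = 6).
ΣVar(i) = 1.85 + 2.76 + 0.79 + 1.64 + 1.77 + 1.93 = 10.74
Var(T) = 10.74 + 2 × 6.70 = 24.14
α (item deleted) = (6/5)·(1 − 10.74/24.14) = 0.666

coefficient alpha = 0.666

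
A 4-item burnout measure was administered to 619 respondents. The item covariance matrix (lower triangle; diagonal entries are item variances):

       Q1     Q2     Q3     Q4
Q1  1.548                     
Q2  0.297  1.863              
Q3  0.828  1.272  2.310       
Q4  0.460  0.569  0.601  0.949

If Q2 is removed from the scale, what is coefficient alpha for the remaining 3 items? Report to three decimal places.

coefficient alpha = 0.660

Remaining items: Q1, Q3, Q4 (k = 3).
Σσᵢ² = 1.548 + 2.310 + 0.949 = 4.807
Var(T) = 4.807 + 2 × 1.889 = 8.585
α (item deleted) = (3/2)·(1 − 4.807/8.585) = 0.660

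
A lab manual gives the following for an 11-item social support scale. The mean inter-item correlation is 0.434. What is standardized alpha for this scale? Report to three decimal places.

Standardized α = k·r̄ / (1 + (k−1)·r̄) = 11 × 0.434 / (1 + 10 × 0.434)
  = 4.7740 / 5.3400 = 0.894

α = 0.894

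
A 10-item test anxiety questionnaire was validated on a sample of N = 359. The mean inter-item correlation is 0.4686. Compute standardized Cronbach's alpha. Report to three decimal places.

standardized Cronbach's alpha = 0.898

Standardized α = k·r̄ / (1 + (k−1)·r̄) = 10 × 0.4686 / (1 + 9 × 0.4686)
  = 4.6860 / 5.2174 = 0.898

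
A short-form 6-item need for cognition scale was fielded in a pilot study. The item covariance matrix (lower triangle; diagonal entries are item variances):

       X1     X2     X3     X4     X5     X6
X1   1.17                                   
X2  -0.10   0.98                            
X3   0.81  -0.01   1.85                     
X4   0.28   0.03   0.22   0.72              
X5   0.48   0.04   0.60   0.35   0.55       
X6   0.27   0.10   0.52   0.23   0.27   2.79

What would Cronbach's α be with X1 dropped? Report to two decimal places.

Remaining items: X2, X3, X4, X5, X6 (k = 5).
ΣVar(i) = 0.98 + 1.85 + 0.72 + 0.55 + 2.79 = 6.89
total variance = 6.89 + 2 × 2.35 = 11.59
α (item deleted) = (5/4)·(1 − 6.89/11.59) = 0.51

Cronbach's α = 0.51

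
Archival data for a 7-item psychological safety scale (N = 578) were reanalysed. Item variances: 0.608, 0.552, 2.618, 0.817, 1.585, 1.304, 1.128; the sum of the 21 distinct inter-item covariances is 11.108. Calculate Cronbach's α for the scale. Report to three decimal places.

sum of item variances = 0.608 + 0.552 + 2.618 + 0.817 + 1.585 + 1.304 + 1.128 = 8.612
Sum of distinct covariances = 11.108
σ²_T = sum of item variances + 2·Σcov = 8.612 + 2 × 11.108 = 30.828
α = (7/6)·(1 − 8.612/30.828) = 0.841

Cronbach's α = 0.841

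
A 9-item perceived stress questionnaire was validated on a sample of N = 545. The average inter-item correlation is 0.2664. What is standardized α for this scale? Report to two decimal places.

Standardized α = k·r̄ / (1 + (k−1)·r̄) = 9 × 0.2664 / (1 + 8 × 0.2664)
  = 2.3976 / 3.1312 = 0.77

standardized α = 0.77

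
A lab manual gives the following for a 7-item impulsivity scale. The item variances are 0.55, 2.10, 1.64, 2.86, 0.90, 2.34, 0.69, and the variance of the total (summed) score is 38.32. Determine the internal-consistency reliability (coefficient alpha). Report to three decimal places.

α = 0.829

ΣVar(i) = 0.55 + 2.10 + 1.64 + 2.86 + 0.90 + 2.34 + 0.69 = 11.08
α = (k/(k−1))·(1 − ΣVar(i)/σ²_T) = (7/6)·(1 − 11.08/38.32) = 0.829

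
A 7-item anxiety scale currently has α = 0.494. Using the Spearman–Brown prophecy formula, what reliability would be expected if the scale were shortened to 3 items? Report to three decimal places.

Length factor m = 3/7 = 0.4286
α' = m·α / (1 − (1−m)·α)
   = 3/7 × 0.494 / (1 − (1 − 3/7) × 0.494)
   = 0.2117 / 0.7177 = 0.295

predicted reliability = 0.295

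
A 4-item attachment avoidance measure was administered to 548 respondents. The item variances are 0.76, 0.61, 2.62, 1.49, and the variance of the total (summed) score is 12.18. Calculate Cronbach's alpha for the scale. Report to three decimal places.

sum of item variances = 0.76 + 0.61 + 2.62 + 1.49 = 5.48
α = (k/(k−1))·(1 − sum of item variances/σ²_total) = (4/3)·(1 − 5.48/12.18) = 0.733

α = 0.733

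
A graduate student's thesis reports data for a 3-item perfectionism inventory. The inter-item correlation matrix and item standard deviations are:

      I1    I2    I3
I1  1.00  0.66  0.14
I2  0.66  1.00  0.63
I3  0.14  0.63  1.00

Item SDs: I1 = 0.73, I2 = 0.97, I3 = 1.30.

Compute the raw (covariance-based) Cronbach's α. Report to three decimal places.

Σσ²ᵢ = 0.73² + 0.97² + 1.30² = 3.1638
Covariances σ_ij = r_ij · s_i · s_j:
  σ(I1,I2) = 0.66 × 0.73 × 0.97 = 0.4673
  σ(I1,I3) = 0.14 × 0.73 × 1.30 = 0.1329
  σ(I2,I3) = 0.63 × 0.97 × 1.30 = 0.7944
σ²_T = Σσ²ᵢ + 2·Σσ_ij = 3.1638 + 2 × 1.3946 = 5.9530
α = (3/2)·(1 − 3.1638/5.9530) = 0.703

Cronbach's α = 0.703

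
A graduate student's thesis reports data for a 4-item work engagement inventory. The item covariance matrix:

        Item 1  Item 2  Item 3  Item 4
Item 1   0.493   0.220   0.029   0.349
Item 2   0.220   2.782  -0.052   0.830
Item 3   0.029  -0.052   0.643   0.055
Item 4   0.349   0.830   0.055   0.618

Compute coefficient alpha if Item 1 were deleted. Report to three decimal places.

coefficient alpha = 0.438

Remaining items: Item 2, Item 3, Item 4 (k = 3).
ΣVar(i) = 2.782 + 0.643 + 0.618 = 4.043
Var(T) = 4.043 + 2 × 0.833 = 5.709
α (item deleted) = (3/2)·(1 − 4.043/5.709) = 0.438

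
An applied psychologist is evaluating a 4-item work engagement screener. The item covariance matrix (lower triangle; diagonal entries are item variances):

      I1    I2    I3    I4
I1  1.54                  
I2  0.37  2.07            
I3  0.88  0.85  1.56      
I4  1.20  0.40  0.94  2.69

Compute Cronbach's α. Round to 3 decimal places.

α = 0.722

ΣVar(i) = 1.54 + 2.07 + 1.56 + 2.69 = 7.86
Sum of the distinct covariances = 4.64
Var(T) = 7.86 + 2 × 4.64 = 17.14
α = (k/(k−1))·(1 − ΣVar(i)/Var(T)) = (4/3)·(1 − 7.86/17.14) = 0.722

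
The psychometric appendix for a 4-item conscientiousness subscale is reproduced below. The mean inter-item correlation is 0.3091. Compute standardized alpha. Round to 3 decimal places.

Standardized α = k·r̄ / (1 + (k−1)·r̄) = 4 × 0.3091 / (1 + 3 × 0.3091)
  = 1.2364 / 1.9273 = 0.642

α = 0.642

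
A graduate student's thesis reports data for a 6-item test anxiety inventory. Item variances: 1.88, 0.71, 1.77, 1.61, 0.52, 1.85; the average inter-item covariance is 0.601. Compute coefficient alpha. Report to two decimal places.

coefficient alpha = 0.82

ΣVar(i) = 1.88 + 0.71 + 1.77 + 1.61 + 0.52 + 1.85 = 8.34
Sum of the 15 distinct covariances = 15 × 0.601 = 9.015
σ²_total = ΣVar(i) + 2·Σcov = 8.34 + 2 × 9.015 = 26.370
α = (6/5)·(1 − 8.34/26.370) = 0.82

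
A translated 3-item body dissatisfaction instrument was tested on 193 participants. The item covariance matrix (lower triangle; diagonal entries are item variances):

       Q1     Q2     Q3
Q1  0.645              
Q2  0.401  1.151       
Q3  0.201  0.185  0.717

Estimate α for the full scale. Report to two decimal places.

α = 0.58

sum of item variances = 0.645 + 1.151 + 0.717 = 2.513
Sum of off-diagonal covariances = 0.787
σ²_total = 2.513 + 2 × 0.787 = 4.087
α = (k/(k−1))·(1 − sum of item variances/σ²_total) = (3/2)·(1 − 2.513/4.087) = 0.58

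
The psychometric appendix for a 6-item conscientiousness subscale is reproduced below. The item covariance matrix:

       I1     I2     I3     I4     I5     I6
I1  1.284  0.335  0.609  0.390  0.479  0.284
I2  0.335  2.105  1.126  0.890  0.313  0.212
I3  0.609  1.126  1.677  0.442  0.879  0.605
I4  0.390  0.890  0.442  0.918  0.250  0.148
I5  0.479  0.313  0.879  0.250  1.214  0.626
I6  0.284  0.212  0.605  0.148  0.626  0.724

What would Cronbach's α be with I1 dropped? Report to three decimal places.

Remaining items: I2, I3, I4, I5, I6 (k = 5).
Σσᵢ² = 2.105 + 1.677 + 0.918 + 1.214 + 0.724 = 6.638
total variance = 6.638 + 2 × 5.491 = 17.620
α (item deleted) = (5/4)·(1 − 6.638/17.620) = 0.779

Cronbach's α = 0.779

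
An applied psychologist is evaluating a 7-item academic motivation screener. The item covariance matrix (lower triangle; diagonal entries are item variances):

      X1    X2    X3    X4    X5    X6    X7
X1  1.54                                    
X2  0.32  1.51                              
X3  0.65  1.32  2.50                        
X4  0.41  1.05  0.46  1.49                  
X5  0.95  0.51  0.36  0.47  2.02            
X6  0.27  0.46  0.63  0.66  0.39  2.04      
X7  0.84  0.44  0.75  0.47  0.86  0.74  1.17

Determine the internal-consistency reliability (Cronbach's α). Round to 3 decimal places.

Σσᵢ² = 1.54 + 1.51 + 2.50 + 1.49 + 2.02 + 2.04 + 1.17 = 12.27
Sum of off-diagonal covariances = 13.01
σ²_T = 12.27 + 2 × 13.01 = 38.29
α = (k/(k−1))·(1 − Σσᵢ²/σ²_T) = (7/6)·(1 − 12.27/38.29) = 0.793

α = 0.793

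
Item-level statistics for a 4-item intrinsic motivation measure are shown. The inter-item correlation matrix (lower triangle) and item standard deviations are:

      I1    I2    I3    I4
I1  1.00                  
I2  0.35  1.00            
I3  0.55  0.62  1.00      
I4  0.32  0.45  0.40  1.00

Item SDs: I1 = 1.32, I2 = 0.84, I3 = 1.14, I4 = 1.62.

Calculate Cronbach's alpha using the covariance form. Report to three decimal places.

Cronbach's alpha = 0.729

Σσ²ᵢ = 1.32² + 0.84² + 1.14² + 1.62² = 6.3720
Covariances σ_ij = r_ij · s_i · s_j:
  σ(I1,I2) = 0.35 × 1.32 × 0.84 = 0.3881
  σ(I1,I3) = 0.55 × 1.32 × 1.14 = 0.8276
  σ(I1,I4) = 0.32 × 1.32 × 1.62 = 0.6843
  σ(I2,I3) = 0.62 × 0.84 × 1.14 = 0.5937
  σ(I2,I4) = 0.45 × 0.84 × 1.62 = 0.6124
  σ(I3,I4) = 0.40 × 1.14 × 1.62 = 0.7387
σ²_T = Σσ²ᵢ + 2·Σσ_ij = 6.3720 + 2 × 3.8448 = 14.0616
α = (4/3)·(1 − 6.3720/14.0616) = 0.729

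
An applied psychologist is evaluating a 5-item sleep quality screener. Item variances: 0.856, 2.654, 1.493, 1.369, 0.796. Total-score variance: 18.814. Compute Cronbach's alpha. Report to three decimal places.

α = 0.774

Σσ²ᵢ = 0.856 + 2.654 + 1.493 + 1.369 + 0.796 = 7.168
α = (k/(k−1))·(1 − Σσ²ᵢ/σ²_T) = (5/4)·(1 − 7.168/18.814) = 0.774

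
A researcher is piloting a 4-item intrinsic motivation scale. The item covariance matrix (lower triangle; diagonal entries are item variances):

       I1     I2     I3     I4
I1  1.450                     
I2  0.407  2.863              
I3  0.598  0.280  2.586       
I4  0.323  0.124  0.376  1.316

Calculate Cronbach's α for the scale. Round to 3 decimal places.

Σσ²ᵢ = 1.450 + 2.863 + 2.586 + 1.316 = 8.215
Sum of the distinct covariances = 2.108
total variance = 8.215 + 2 × 2.108 = 12.431
α = (k/(k−1))·(1 − Σσ²ᵢ/total variance) = (4/3)·(1 − 8.215/12.431) = 0.452

α = 0.452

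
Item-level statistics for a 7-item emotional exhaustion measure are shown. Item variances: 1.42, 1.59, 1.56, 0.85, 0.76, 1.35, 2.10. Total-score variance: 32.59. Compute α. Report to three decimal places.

Σσ²ᵢ = 1.42 + 1.59 + 1.56 + 0.85 + 0.76 + 1.35 + 2.10 = 9.63
α = (k/(k−1))·(1 − Σσ²ᵢ/σ²_total) = (7/6)·(1 − 9.63/32.59) = 0.822

α = 0.822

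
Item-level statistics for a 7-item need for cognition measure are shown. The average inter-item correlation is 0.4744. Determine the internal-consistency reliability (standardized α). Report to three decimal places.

α = 0.863

Standardized α = k·r̄ / (1 + (k−1)·r̄) = 7 × 0.4744 / (1 + 6 × 0.4744)
  = 3.3208 / 3.8464 = 0.863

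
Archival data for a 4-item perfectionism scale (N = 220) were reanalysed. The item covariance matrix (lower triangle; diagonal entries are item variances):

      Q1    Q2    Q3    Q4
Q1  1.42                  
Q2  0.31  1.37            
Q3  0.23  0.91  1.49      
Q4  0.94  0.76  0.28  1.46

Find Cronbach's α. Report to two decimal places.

Σσᵢ² = 1.42 + 1.37 + 1.49 + 1.46 = 5.74
Σ_{i<j} σ_ij = 3.43
Var(T) = 5.74 + 2 × 3.43 = 12.60
α = (k/(k−1))·(1 − Σσᵢ²/Var(T)) = (4/3)·(1 − 5.74/12.60) = 0.73

Cronbach's α = 0.73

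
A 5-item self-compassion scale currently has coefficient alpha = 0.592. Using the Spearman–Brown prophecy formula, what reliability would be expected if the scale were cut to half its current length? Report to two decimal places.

predicted reliability = 0.42

Length factor m = 1/2
α' = m·α / (1 − (1−m)·α)
   = 1/2 × 0.592 / (1 − (1 − 1/2) × 0.592)
   = 0.2960 / 0.7040 = 0.42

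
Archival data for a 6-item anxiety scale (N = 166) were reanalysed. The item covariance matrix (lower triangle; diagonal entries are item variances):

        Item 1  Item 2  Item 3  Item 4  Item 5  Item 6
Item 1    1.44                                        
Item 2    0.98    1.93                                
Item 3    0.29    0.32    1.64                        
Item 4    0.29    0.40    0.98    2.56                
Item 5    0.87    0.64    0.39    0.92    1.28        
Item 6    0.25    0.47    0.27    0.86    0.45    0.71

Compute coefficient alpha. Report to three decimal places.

sum of item variances = 1.44 + 1.93 + 1.64 + 2.56 + 1.28 + 0.71 = 9.56
Sum of the distinct covariances = 8.38
total variance = 9.56 + 2 × 8.38 = 26.32
α = (k/(k−1))·(1 − sum of item variances/total variance) = (6/5)·(1 − 9.56/26.32) = 0.764

α = 0.764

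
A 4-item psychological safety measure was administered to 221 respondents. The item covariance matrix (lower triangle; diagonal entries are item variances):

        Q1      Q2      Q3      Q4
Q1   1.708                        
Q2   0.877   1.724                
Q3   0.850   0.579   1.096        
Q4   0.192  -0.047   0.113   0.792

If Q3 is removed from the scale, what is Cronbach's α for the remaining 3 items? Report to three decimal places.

Remaining items: Q1, Q2, Q4 (k = 3).
Σσᵢ² = 1.708 + 1.724 + 0.792 = 4.224
σ²_T = 4.224 + 2 × 1.022 = 6.268
α (item deleted) = (3/2)·(1 − 4.224/6.268) = 0.489

Cronbach's α = 0.489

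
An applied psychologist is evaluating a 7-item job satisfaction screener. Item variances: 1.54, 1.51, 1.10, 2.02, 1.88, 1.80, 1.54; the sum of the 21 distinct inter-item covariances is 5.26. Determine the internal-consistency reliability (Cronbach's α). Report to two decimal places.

Σσ²ᵢ = 1.54 + 1.51 + 1.10 + 2.02 + 1.88 + 1.80 + 1.54 = 11.39
Sum of distinct covariances = 5.26
Var(T) = Σσ²ᵢ + 2·Σcov = 11.39 + 2 × 5.26 = 21.91
α = (7/6)·(1 − 11.39/21.91) = 0.56

α = 0.56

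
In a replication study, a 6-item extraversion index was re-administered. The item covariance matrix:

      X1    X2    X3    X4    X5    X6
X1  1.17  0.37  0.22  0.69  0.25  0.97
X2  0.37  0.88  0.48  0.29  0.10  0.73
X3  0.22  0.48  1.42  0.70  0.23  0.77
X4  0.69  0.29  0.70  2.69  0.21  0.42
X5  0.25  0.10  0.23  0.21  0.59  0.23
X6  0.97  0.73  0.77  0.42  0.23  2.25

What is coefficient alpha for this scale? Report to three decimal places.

Σσ²ᵢ = 1.17 + 0.88 + 1.42 + 2.69 + 0.59 + 2.25 = 9.00
Σ_{i<j} σ_ij = 6.66
σ²_total = 9.00 + 2 × 6.66 = 22.32
α = (k/(k−1))·(1 − Σσ²ᵢ/σ²_total) = (6/5)·(1 − 9.00/22.32) = 0.716

coefficient alpha = 0.716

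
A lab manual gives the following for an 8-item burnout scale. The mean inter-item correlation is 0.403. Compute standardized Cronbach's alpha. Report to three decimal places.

Standardized α = k·r̄ / (1 + (k−1)·r̄) = 8 × 0.403 / (1 + 7 × 0.403)
  = 3.2240 / 3.8210 = 0.844

α = 0.844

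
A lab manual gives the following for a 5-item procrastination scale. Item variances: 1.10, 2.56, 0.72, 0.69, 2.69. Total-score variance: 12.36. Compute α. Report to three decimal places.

Σσ²ᵢ = 1.10 + 2.56 + 0.72 + 0.69 + 2.69 = 7.76
α = (k/(k−1))·(1 − Σσ²ᵢ/total variance) = (5/4)·(1 − 7.76/12.36) = 0.465

α = 0.465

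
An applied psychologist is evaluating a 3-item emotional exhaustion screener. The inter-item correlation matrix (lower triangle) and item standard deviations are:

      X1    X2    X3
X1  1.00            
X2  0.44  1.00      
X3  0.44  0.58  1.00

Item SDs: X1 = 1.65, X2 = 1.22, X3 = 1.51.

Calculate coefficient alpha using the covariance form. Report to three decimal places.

Σσ²ᵢ = 1.65² + 1.22² + 1.51² = 6.4910
Covariances σ_ij = r_ij · s_i · s_j:
  σ(X1,X2) = 0.44 × 1.65 × 1.22 = 0.8857
  σ(X1,X3) = 0.44 × 1.65 × 1.51 = 1.0963
  σ(X2,X3) = 0.58 × 1.22 × 1.51 = 1.0685
σ²_T = Σσ²ᵢ + 2·Σσ_ij = 6.4910 + 2 × 3.0505 = 12.5920
α = (3/2)·(1 − 6.4910/12.5920) = 0.727

α = 0.727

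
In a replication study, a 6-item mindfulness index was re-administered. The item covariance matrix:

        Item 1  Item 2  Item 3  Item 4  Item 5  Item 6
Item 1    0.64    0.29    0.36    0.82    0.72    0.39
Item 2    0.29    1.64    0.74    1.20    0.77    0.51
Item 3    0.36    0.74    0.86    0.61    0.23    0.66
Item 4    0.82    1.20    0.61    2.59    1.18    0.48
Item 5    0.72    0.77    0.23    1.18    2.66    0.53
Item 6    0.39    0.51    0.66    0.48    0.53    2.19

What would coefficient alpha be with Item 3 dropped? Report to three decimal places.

Remaining items: Item 1, Item 2, Item 4, Item 5, Item 6 (k = 5).
sum of item variances = 0.64 + 1.64 + 2.59 + 2.66 + 2.19 = 9.72
σ²_T = 9.72 + 2 × 6.89 = 23.50
α (item deleted) = (5/4)·(1 − 9.72/23.50) = 0.733

α = 0.733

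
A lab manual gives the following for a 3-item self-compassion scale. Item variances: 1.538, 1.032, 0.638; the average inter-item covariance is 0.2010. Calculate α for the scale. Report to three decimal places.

α = 0.410

Σσᵢ² = 1.538 + 1.032 + 0.638 = 3.208
Sum of the 3 distinct covariances = 3 × 0.2010 = 0.6030
total variance = Σσᵢ² + 2·Σcov = 3.208 + 2 × 0.6030 = 4.4140
α = (3/2)·(1 − 3.208/4.4140) = 0.410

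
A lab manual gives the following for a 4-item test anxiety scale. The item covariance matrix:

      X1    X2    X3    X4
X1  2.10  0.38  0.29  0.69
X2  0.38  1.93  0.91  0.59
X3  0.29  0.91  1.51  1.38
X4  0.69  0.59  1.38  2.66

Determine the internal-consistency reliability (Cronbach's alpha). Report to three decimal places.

ΣVar(i) = 2.10 + 1.93 + 1.51 + 2.66 = 8.20
Σ_{i<j} σ_ij = 4.24
Var(T) = 8.20 + 2 × 4.24 = 16.68
α = (k/(k−1))·(1 − ΣVar(i)/Var(T)) = (4/3)·(1 − 8.20/16.68) = 0.678

α = 0.678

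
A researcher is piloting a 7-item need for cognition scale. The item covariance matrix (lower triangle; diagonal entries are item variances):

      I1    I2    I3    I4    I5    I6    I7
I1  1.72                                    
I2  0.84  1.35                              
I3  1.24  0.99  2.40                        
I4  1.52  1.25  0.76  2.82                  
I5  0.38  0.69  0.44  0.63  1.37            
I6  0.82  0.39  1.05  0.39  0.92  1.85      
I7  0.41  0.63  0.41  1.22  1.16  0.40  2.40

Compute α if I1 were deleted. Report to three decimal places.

α = 0.780

Remaining items: I2, I3, I4, I5, I6, I7 (k = 6).
sum of item variances = 1.35 + 2.40 + 2.82 + 1.37 + 1.85 + 2.40 = 12.19
σ²_T = 12.19 + 2 × 11.33 = 34.85
α (item deleted) = (6/5)·(1 − 12.19/34.85) = 0.780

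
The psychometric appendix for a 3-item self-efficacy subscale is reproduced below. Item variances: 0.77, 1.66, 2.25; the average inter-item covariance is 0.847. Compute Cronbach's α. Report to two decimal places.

ΣVar(i) = 0.77 + 1.66 + 2.25 = 4.68
Sum of the 3 distinct covariances = 3 × 0.847 = 2.541
σ²_T = ΣVar(i) + 2·Σcov = 4.68 + 2 × 2.541 = 9.762
α = (3/2)·(1 − 4.68/9.762) = 0.78

α = 0.78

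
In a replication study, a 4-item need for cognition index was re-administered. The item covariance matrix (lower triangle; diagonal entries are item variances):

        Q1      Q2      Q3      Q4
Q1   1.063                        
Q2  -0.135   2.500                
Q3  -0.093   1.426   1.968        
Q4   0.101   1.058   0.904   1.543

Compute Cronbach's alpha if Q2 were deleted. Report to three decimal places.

Remaining items: Q1, Q3, Q4 (k = 3).
Σσ²ᵢ = 1.063 + 1.968 + 1.543 = 4.574
σ²_T = 4.574 + 2 × 0.912 = 6.398
α (item deleted) = (3/2)·(1 − 4.574/6.398) = 0.428

Cronbach's alpha = 0.428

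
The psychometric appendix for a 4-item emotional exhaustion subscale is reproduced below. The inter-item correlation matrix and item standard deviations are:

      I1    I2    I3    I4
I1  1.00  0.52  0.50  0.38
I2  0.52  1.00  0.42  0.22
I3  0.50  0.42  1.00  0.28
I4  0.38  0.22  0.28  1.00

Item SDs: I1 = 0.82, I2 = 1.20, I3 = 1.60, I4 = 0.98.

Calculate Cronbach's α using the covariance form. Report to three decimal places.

α = 0.685

Σσ²ᵢ = 0.82² + 1.20² + 1.60² + 0.98² = 5.6328
Covariances σ_ij = r_ij · s_i · s_j:
  σ(I1,I2) = 0.52 × 0.82 × 1.20 = 0.5117
  σ(I1,I3) = 0.50 × 0.82 × 1.60 = 0.6560
  σ(I1,I4) = 0.38 × 0.82 × 0.98 = 0.3054
  σ(I2,I3) = 0.42 × 1.20 × 1.60 = 0.8064
  σ(I2,I4) = 0.22 × 1.20 × 0.98 = 0.2587
  σ(I3,I4) = 0.28 × 1.60 × 0.98 = 0.4390
σ²_T = Σσ²ᵢ + 2·Σσ_ij = 5.6328 + 2 × 2.9772 = 11.5872
α = (4/3)·(1 − 5.6328/11.5872) = 0.685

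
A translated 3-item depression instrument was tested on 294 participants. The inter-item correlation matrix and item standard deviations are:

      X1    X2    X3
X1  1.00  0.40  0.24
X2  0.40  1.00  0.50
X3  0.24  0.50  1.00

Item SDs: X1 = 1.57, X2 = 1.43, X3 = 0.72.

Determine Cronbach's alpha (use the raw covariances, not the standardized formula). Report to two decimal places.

Σσ²ᵢ = 1.57² + 1.43² + 0.72² = 5.0282
Covariances σ_ij = r_ij · s_i · s_j:
  σ(X1,X2) = 0.40 × 1.57 × 1.43 = 0.8980
  σ(X1,X3) = 0.24 × 1.57 × 0.72 = 0.2713
  σ(X2,X3) = 0.50 × 1.43 × 0.72 = 0.5148
σ²_T = Σσ²ᵢ + 2·Σσ_ij = 5.0282 + 2 × 1.6841 = 8.3964
α = (3/2)·(1 − 5.0282/8.3964) = 0.60

α = 0.60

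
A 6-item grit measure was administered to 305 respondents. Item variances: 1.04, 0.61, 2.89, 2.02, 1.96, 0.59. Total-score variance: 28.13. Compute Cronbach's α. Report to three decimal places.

ΣVar(i) = 1.04 + 0.61 + 2.89 + 2.02 + 1.96 + 0.59 = 9.11
α = (k/(k−1))·(1 − ΣVar(i)/σ²_T) = (6/5)·(1 − 9.11/28.13) = 0.811

α = 0.811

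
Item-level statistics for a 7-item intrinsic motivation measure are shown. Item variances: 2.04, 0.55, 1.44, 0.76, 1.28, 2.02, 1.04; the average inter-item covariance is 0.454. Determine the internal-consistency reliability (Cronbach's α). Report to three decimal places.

ΣVar(i) = 2.04 + 0.55 + 1.44 + 0.76 + 1.28 + 2.02 + 1.04 = 9.13
Sum of the 21 distinct covariances = 21 × 0.454 = 9.534
σ²_T = ΣVar(i) + 2·Σcov = 9.13 + 2 × 9.534 = 28.198
α = (7/6)·(1 − 9.13/28.198) = 0.789

α = 0.789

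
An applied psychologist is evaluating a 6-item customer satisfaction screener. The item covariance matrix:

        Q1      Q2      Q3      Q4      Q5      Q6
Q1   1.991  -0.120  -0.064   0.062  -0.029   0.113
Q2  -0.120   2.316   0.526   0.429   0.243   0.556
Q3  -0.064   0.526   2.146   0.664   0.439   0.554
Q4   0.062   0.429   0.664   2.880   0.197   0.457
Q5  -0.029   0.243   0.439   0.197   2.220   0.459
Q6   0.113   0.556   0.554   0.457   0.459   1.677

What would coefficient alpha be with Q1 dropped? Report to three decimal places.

Remaining items: Q2, Q3, Q4, Q5, Q6 (k = 5).
Σσᵢ² = 2.316 + 2.146 + 2.880 + 2.220 + 1.677 = 11.239
Var(T) = 11.239 + 2 × 4.524 = 20.287
α (item deleted) = (5/4)·(1 − 11.239/20.287) = 0.557

coefficient alpha = 0.557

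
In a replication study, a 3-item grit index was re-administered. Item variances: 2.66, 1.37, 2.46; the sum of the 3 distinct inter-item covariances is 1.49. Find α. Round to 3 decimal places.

α = 0.472

Σσᵢ² = 2.66 + 1.37 + 2.46 = 6.49
Sum of distinct covariances = 1.49
σ²_T = Σσᵢ² + 2·Σcov = 6.49 + 2 × 1.49 = 9.47
α = (3/2)·(1 − 6.49/9.47) = 0.472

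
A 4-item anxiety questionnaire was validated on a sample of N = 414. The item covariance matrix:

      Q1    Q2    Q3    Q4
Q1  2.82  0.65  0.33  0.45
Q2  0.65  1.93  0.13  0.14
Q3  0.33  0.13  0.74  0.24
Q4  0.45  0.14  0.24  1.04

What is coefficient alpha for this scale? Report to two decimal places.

Σσ²ᵢ = 2.82 + 1.93 + 0.74 + 1.04 = 6.53
Σ_{i<j} σ_ij = 1.94
σ²_T = 6.53 + 2 × 1.94 = 10.41
α = (k/(k−1))·(1 − Σσ²ᵢ/σ²_T) = (4/3)·(1 − 6.53/10.41) = 0.50

α = 0.50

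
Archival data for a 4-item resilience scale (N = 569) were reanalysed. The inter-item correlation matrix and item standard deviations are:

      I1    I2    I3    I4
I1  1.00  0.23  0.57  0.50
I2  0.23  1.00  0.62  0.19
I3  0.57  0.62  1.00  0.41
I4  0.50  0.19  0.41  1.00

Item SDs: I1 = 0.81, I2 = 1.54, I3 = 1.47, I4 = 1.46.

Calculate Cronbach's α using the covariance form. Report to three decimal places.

α = 0.718

Σσ²ᵢ = 0.81² + 1.54² + 1.47² + 1.46² = 7.3202
Covariances σ_ij = r_ij · s_i · s_j:
  σ(I1,I2) = 0.23 × 0.81 × 1.54 = 0.2869
  σ(I1,I3) = 0.57 × 0.81 × 1.47 = 0.6787
  σ(I1,I4) = 0.50 × 0.81 × 1.46 = 0.5913
  σ(I2,I3) = 0.62 × 1.54 × 1.47 = 1.4036
  σ(I2,I4) = 0.19 × 1.54 × 1.46 = 0.4272
  σ(I3,I4) = 0.41 × 1.47 × 1.46 = 0.8799
σ²_T = Σσ²ᵢ + 2·Σσ_ij = 7.3202 + 2 × 4.2676 = 15.8554
α = (4/3)·(1 − 7.3202/15.8554) = 0.718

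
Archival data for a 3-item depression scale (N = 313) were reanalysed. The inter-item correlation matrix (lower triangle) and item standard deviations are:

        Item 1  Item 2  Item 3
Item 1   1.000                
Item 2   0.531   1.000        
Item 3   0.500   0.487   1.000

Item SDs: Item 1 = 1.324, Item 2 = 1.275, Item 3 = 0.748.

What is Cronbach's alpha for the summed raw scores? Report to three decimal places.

Σσ²ᵢ = 1.324² + 1.275² + 0.748² = 3.9381
Covariances σ_ij = r_ij · s_i · s_j:
  σ(Item 1,Item 2) = 0.531 × 1.324 × 1.275 = 0.8964
  σ(Item 1,Item 3) = 0.500 × 1.324 × 0.748 = 0.4952
  σ(Item 2,Item 3) = 0.487 × 1.275 × 0.748 = 0.4645
σ²_T = Σσ²ᵢ + 2·Σσ_ij = 3.9381 + 2 × 1.8561 = 7.6503
α = (3/2)·(1 − 3.9381/7.6503) = 0.728

α = 0.728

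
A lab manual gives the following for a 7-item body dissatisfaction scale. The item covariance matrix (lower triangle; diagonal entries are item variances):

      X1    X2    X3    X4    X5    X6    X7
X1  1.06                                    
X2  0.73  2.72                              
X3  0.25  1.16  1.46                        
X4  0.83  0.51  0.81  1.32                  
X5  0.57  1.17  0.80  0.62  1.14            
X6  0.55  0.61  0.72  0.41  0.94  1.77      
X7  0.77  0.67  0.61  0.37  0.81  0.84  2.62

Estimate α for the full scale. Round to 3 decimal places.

Σσ²ᵢ = 1.06 + 2.72 + 1.46 + 1.32 + 1.14 + 1.77 + 2.62 = 12.09
Sum of off-diagonal covariances = 14.75
σ²_total = 12.09 + 2 × 14.75 = 41.59
α = (k/(k−1))·(1 − Σσ²ᵢ/σ²_total) = (7/6)·(1 − 12.09/41.59) = 0.828

α = 0.828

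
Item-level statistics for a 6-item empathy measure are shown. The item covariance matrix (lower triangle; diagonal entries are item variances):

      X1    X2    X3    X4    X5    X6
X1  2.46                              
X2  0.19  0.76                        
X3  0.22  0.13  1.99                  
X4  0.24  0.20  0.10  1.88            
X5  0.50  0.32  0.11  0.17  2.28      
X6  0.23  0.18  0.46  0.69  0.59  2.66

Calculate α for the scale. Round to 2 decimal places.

Σσᵢ² = 2.46 + 0.76 + 1.99 + 1.88 + 2.28 + 2.66 = 12.03
Sum of the distinct covariances = 4.33
σ²_total = 12.03 + 2 × 4.33 = 20.69
α = (k/(k−1))·(1 − Σσᵢ²/σ²_total) = (6/5)·(1 − 12.03/20.69) = 0.50

α = 0.50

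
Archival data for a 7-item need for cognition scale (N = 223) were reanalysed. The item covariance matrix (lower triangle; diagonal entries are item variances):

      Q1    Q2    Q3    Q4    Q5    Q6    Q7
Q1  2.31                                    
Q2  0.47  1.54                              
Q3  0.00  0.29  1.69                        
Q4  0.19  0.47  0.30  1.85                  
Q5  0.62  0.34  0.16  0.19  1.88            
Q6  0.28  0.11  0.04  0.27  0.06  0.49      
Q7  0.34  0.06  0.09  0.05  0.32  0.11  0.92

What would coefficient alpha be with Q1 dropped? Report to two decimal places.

Remaining items: Q2, Q3, Q4, Q5, Q6, Q7 (k = 6).
sum of item variances = 1.54 + 1.69 + 1.85 + 1.88 + 0.49 + 0.92 = 8.37
total variance = 8.37 + 2 × 2.86 = 14.09
α (item deleted) = (6/5)·(1 − 8.37/14.09) = 0.49

coefficient alpha = 0.49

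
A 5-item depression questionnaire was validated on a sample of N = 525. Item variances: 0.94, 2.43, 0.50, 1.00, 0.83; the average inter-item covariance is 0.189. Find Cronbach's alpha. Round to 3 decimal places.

ΣVar(i) = 0.94 + 2.43 + 0.50 + 1.00 + 0.83 = 5.70
Sum of the 10 distinct covariances = 10 × 0.189 = 1.890
σ²_total = ΣVar(i) + 2·Σcov = 5.70 + 2 × 1.890 = 9.480
α = (5/4)·(1 − 5.70/9.480) = 0.498

α = 0.498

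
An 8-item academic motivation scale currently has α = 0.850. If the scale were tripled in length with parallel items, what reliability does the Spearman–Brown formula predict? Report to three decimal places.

Length factor m = 3
α' = m·α / (1 + (m−1)·α)
   = 3 × 0.850 / (1 + (3 − 1) × 0.850)
   = 2.5500 / 2.7000 = 0.944

predicted reliability = 0.944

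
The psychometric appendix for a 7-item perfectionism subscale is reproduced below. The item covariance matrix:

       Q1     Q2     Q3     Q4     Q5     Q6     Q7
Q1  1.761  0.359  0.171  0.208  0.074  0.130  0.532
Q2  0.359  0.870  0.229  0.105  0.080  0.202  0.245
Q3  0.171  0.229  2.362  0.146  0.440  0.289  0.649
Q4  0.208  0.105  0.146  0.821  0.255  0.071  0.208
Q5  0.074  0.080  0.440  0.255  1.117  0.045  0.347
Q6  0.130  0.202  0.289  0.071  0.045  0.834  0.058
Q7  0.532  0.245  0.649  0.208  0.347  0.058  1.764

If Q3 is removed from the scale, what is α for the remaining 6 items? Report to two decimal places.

α = 0.54

Remaining items: Q1, Q2, Q4, Q5, Q6, Q7 (k = 6).
Σσ²ᵢ = 1.761 + 0.870 + 0.821 + 1.117 + 0.834 + 1.764 = 7.167
Var(T) = 7.167 + 2 × 2.919 = 13.005
α (item deleted) = (6/5)·(1 − 7.167/13.005) = 0.54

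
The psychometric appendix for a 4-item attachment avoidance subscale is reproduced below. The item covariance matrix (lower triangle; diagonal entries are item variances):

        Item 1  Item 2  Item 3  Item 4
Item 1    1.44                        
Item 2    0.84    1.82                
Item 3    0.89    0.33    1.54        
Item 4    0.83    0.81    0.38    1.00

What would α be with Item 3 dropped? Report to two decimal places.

α = 0.81

Remaining items: Item 1, Item 2, Item 4 (k = 3).
ΣVar(i) = 1.44 + 1.82 + 1.00 = 4.26
total variance = 4.26 + 2 × 2.48 = 9.22
α (item deleted) = (3/2)·(1 − 4.26/9.22) = 0.81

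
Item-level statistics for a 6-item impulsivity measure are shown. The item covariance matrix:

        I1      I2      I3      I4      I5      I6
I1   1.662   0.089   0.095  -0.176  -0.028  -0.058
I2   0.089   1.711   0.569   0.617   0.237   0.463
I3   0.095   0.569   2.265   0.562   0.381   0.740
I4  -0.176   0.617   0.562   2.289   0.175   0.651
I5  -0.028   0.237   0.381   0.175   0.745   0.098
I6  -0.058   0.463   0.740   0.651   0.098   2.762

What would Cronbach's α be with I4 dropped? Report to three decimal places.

Remaining items: I1, I2, I3, I5, I6 (k = 5).
Σσ²ᵢ = 1.662 + 1.711 + 2.265 + 0.745 + 2.762 = 9.145
total variance = 9.145 + 2 × 2.586 = 14.317
α (item deleted) = (5/4)·(1 − 9.145/14.317) = 0.452

Cronbach's α = 0.452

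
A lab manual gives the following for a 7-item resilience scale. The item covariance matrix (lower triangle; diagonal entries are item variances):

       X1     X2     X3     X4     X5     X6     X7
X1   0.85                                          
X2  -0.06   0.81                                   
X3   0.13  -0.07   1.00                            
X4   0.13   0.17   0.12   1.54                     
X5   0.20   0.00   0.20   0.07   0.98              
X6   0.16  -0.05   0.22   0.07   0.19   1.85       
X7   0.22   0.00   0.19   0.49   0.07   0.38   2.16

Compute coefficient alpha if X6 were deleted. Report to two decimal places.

Remaining items: X1, X2, X3, X4, X5, X7 (k = 6).
sum of item variances = 0.85 + 0.81 + 1.00 + 1.54 + 0.98 + 2.16 = 7.34
total variance = 7.34 + 2 × 1.86 = 11.06
α (item deleted) = (6/5)·(1 − 7.34/11.06) = 0.40

coefficient alpha = 0.40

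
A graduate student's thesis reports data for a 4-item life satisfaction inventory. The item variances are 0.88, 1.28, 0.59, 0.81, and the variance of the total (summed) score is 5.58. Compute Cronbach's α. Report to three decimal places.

Cronbach's α = 0.483

sum of item variances = 0.88 + 1.28 + 0.59 + 0.81 = 3.56
α = (k/(k−1))·(1 − sum of item variances/Var(T)) = (4/3)·(1 − 3.56/5.58) = 0.483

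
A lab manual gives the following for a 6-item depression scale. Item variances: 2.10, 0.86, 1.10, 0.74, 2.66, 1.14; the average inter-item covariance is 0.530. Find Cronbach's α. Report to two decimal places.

α = 0.78

Σσ²ᵢ = 2.10 + 0.86 + 1.10 + 0.74 + 2.66 + 1.14 = 8.60
Sum of the 15 distinct covariances = 15 × 0.530 = 7.950
σ²_total = Σσ²ᵢ + 2·Σcov = 8.60 + 2 × 7.950 = 24.500
α = (6/5)·(1 − 8.60/24.500) = 0.78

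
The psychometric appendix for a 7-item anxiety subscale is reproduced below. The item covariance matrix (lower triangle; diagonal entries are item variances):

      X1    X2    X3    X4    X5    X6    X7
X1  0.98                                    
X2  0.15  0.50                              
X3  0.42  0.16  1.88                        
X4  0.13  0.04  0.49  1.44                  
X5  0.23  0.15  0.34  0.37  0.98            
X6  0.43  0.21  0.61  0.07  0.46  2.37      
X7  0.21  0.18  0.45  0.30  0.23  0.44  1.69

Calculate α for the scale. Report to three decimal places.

α = 0.644

Σσ²ᵢ = 0.98 + 0.50 + 1.88 + 1.44 + 0.98 + 2.37 + 1.69 = 9.84
Σ_{i<j} σ_ij = 6.07
Var(T) = 9.84 + 2 × 6.07 = 21.98
α = (k/(k−1))·(1 − Σσ²ᵢ/Var(T)) = (7/6)·(1 − 9.84/21.98) = 0.644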